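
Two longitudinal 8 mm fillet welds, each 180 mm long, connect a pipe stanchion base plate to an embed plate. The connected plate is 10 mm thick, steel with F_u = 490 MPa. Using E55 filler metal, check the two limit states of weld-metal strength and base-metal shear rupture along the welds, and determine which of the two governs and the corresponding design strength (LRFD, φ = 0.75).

φR_n ≈ 504 kN (weld metal governs)

E55XX → F_EXX = 550 MPa.
t_e = 0.707 × 8 = 5.656 mm; L = 360 mm.
Weld metal: φR_n = 0.75 × 0.6 × 550 × 5.656 × 360 × 10⁻³ = 503.9 kN.
Base metal (shear rupture): φR_n = 0.75 × 0.6 × 490 × 10 × 360 × 10⁻³ = 793.8 kN.
Governing: weld metal.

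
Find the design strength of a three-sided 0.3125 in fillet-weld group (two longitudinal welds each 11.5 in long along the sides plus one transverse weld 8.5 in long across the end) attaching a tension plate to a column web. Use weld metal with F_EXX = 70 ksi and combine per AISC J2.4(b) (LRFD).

φR_n ≈ 225 kips

t_e = 0.707 × 0.3125 = 0.2209 in.
R_nwl = 0.6 × 70 × 0.2209 × 23 = 213.4 kips (longitudinal, 2 welds).
R_nwt = 0.6 × 70 × 0.2209 × 8.5 = 78.87 kips (transverse, base value).
(i) R_nwl + R_nwt = 292.3 kips; (ii) 0.85 R_nwl + 1.5 R_nwt = 299.7 kips.
R_n = max = 299.7 kips [governs: (ii)]; φR_n = 224.8 kips.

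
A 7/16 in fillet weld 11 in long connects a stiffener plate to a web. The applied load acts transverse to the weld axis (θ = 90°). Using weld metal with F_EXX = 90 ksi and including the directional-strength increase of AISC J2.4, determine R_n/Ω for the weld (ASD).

R_n/Ω ≈ 138 kip

t_e = 0.707 × 0.4375 = 0.3093 in; A_we = 0.3093 × 11 = 3.402 in².
Directional factor: 1.0 + 0.5 sin^1.5(90°) = 1.5.
F_nw = 0.6 × 90 × 1.5 = 81 ksi.
R_n/Ω = (81 × 3.402) / 2.0 = 137.8 kip.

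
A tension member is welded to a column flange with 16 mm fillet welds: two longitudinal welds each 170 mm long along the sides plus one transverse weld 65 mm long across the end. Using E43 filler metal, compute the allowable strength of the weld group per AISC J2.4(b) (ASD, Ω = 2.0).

R_n/Ω ≈ 591 kN

E43XX → F_EXX = 430 MPa.
t_e = 0.707 × 16 = 11.31 mm.
R_nwl = 0.6 × 430 × 11.31 × 340 × 10⁻³ = 992.3 kN (longitudinal, 2 welds).
R_nwt = 0.6 × 430 × 11.31 × 65 × 10⁻³ = 189.7 kN (transverse, base value).
(i) R_nwl + R_nwt = 1182 kN; (ii) 0.85 R_nwl + 1.5 R_nwt = 1128 kN.
R_n = max = 1182 kN [governs: (i)]; R_n/Ω = 591 kN.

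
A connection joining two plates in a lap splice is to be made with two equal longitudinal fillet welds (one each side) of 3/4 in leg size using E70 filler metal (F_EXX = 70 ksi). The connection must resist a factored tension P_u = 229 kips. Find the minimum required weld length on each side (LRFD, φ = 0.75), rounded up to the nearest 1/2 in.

Throat t_e = 0.707 × 0.75 = 0.5302 in.
φr_n = 0.75 × 0.6 × 70 × 0.5302 = 16.7 kips/in.
L_req = P_u / φr_n = 229 / 16.7 = 13.71 in total.
Per side: 13.71 / 2 = 6.855 in.
Round up → use L = 7 in on each side.

L = 7 in on each side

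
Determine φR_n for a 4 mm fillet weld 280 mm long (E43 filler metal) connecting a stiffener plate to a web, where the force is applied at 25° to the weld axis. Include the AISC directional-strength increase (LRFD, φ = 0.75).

φR_n ≈ 174 kN

E43XX → F_EXX = 430 MPa.
t_e = 0.707 × 4 = 2.828 mm; A_we = 2.828 × 280 = 791.8 mm².
Directional factor: 1.0 + 0.5 sin^1.5(25°) = 1.137.
F_nw = 0.6 × 430 × 1.137 = 293.4 MPa.
φR_n = 0.75 × 293.4 × 791.8 × 10⁻³ = 174.3 kN.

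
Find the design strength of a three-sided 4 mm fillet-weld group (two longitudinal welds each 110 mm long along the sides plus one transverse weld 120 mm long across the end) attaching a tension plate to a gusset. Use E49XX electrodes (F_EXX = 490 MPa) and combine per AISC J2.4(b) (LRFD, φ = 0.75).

φR_n ≈ 229 kN

t_e = 0.707 × 4 = 2.828 mm.
R_nwl = 0.6 × 490 × 2.828 × 220 × 10⁻³ = 182.9 kN (longitudinal, 2 welds).
R_nwt = 0.6 × 490 × 2.828 × 120 × 10⁻³ = 99.77 kN (transverse, base value).
(i) R_nwl + R_nwt = 282.7 kN; (ii) 0.85 R_nwl + 1.5 R_nwt = 305.1 kN.
R_n = max = 305.1 kN [governs: (ii)]; φR_n = 228.9 kN.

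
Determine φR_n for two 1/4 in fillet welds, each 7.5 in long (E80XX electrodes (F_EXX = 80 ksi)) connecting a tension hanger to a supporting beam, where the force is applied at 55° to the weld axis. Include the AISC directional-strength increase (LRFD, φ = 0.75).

φR_n ≈ 131 kips

t_e = 0.707 × 0.25 = 0.1767 in; A_we = 0.1767 × 15 = 2.651 in².
Directional factor: 1.0 + 0.5 sin^1.5(55°) = 1.371.
F_nw = 0.6 × 80 × 1.371 = 65.79 ksi.
φR_n = 0.75 × 65.79 × 2.651 = 130.8 kips.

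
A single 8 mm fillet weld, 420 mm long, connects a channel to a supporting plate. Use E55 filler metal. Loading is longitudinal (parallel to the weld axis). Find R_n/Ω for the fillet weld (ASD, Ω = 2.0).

E55XX → F_EXX = 550 MPa.
Effective throat t_e = 0.707 × 8 = 5.656 mm.
Total length L = 420 mm; A_we = 5.656 × 420 = 2376 mm².
F_nw = 0.6 F_EXX = 0.6 × 550 = 330 MPa.
R_n = 330 × 2376 × 10⁻³ = 783.9 kN; R_n/Ω = 783.9/2.0 = 392 kN.

R_n/Ω ≈ 392 kN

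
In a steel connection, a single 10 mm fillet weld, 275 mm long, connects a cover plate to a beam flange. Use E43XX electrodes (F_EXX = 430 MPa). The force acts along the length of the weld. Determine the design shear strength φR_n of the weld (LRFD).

φR_n ≈ 376 kN

Effective throat t_e = 0.707 × 10 = 7.07 mm.
Total length L = 275 mm; A_we = 7.07 × 275 = 1944 mm².
F_nw = 0.6 F_EXX = 0.6 × 430 = 258 MPa.
φR_n = 0.75 × 258 × 1944 × 10⁻³ = 376.2 kN.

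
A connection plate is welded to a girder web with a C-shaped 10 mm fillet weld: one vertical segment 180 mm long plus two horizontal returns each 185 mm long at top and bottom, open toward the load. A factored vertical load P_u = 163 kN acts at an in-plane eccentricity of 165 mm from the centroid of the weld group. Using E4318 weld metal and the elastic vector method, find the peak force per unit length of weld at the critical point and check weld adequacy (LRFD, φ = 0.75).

f_max ≈ 989 N/mm; adequate

E43XX → F_EXX = 430 MPa.
Total weld length L_w = 550 mm. Treat welds as unit-width lines.
Centroid: x̄ = 2×185×92.5 / 550 = 62.23 mm from the vertical weld.
Polar moment about centroid: J = I_x + I_y = [180³/12 + 2×185×90²] + [180×62.23² + 2(185³/12 + 185×30.27²)] = 5574000 mm³.
Direct shear f_v = P/L_w = 163×10³ / 550 = 296.4 N/mm (vertical).
Torsion M = P·e = 163×10³ × 165 = 26895000 N·mm.
Critical point at (x, y) = (122.8, 90) from centroid. f_tx = M·y/J = 434.2 N/mm; f_ty = M·x/J = 592.4 N/mm.
Resultant f_max = √[f_tx² + (f_v + f_ty)²] = √[434.2² + (296.4 + 592.4)²] = 989.1 N/mm.
Capacity per unit length: φr_n = 0.75 × 0.6 × 430 × (0.707 × 10) = 1368 N/mm.
989.1 ≤ 1368 → adequate.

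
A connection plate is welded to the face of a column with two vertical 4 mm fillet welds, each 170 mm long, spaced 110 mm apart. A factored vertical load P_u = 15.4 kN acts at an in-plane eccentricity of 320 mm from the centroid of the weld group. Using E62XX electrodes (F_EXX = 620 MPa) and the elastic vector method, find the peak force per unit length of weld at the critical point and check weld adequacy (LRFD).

Total weld length L_w = 340 mm. Treat welds as unit-width lines.
Polar moment about centroid: J = 2[d³/12 + d(b/2)²] = 2[170³/12 + 170×55²] = 1847000 mm³.
Direct shear f_v = P/L_w = 15.4×10³ / 340 = 45.29 N/mm (vertical).
Torsion M = P·e = 15.4×10³ × 320 = 4928000 N·mm.
Critical point at (x, y) = (55, 85) from centroid. f_tx = M·y/J = 226.7 N/mm; f_ty = M·x/J = 146.7 N/mm.
Resultant f_max = √[f_tx² + (f_v + f_ty)²] = √[226.7² + (45.29 + 146.7)²] = 297.1 N/mm.
Capacity per unit length: φr_n = 0.75 × 0.6 × 620 × (0.707 × 4) = 789 N/mm.
297.1 ≤ 789 → adequate.

f_max ≈ 297 N/mm; adequate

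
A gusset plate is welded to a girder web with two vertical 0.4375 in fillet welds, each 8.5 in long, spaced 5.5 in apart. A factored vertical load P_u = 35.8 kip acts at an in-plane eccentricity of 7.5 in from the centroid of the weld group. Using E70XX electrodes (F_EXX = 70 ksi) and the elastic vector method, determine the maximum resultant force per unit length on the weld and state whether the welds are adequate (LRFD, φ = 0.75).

f_max ≈ 7.25 kip/in; adequate

Total weld length L_w = 17 in. Treat welds as unit-width lines.
Polar moment about centroid: J = 2[d³/12 + d(b/2)²] = 2[8.5³/12 + 8.5×2.75²] = 230.9 in³.
Direct shear f_v = P/L_w = 35.8 / 17 = 2.106 kip/in (vertical).
Torsion M = P·e = 35.8 × 7.5 = 268.5 kip·in.
Critical point at (x, y) = (2.75, 4.25) from centroid. f_tx = M·y/J = 4.942 kip/in; f_ty = M·x/J = 3.198 kip/in.
Resultant f_max = √[f_tx² + (f_v + f_ty)²] = √[4.942² + (2.106 + 3.198)²] = 7.249 kip/in.
Capacity per unit length: φr_n = 0.75 × 0.6 × 70 × (0.707 × 0.4375) = 9.743 kip/in.
7.249 ≤ 9.743 → adequate.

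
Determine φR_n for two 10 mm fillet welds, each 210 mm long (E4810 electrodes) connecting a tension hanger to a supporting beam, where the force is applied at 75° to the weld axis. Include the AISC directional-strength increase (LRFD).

φR_n ≈ 946 kN

E48XX → F_EXX = 480 MPa.
t_e = 0.707 × 10 = 7.07 mm; A_we = 7.07 × 420 = 2969 mm².
Directional factor: 1.0 + 0.5 sin^1.5(75°) = 1.475.
F_nw = 0.6 × 480 × 1.475 = 424.7 MPa.
φR_n = 0.75 × 424.7 × 2969 × 10⁻³ = 945.8 kN.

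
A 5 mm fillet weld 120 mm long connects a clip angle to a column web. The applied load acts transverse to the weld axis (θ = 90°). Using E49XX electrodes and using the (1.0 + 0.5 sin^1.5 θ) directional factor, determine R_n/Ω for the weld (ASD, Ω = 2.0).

R_n/Ω ≈ 93.5 kN

E49XX → F_EXX = 490 MPa.
t_e = 0.707 × 5 = 3.535 mm; A_we = 3.535 × 120 = 424.2 mm².
Directional factor: 1.0 + 0.5 sin^1.5(90°) = 1.5.
F_nw = 0.6 × 490 × 1.5 = 441 MPa.
R_n/Ω = (441 × 424.2) / 2.0 × 10⁻³ = 93.54 kN.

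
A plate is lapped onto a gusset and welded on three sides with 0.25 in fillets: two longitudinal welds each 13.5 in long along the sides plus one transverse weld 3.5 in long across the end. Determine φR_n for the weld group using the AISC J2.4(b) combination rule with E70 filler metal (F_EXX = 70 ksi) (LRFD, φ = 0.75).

φR_n ≈ 170 kip

t_e = 0.707 × 0.25 = 0.1767 in.
R_nwl = 0.6 × 70 × 0.1767 × 27 = 200.4 kip (longitudinal, 2 welds).
R_nwt = 0.6 × 70 × 0.1767 × 3.5 = 25.98 kip (transverse, base value).
(i) R_nwl + R_nwt = 226.4 kip; (ii) 0.85 R_nwl + 1.5 R_nwt = 209.3 kip.
R_n = max = 226.4 kip [governs: (i)]; φR_n = 169.8 kip.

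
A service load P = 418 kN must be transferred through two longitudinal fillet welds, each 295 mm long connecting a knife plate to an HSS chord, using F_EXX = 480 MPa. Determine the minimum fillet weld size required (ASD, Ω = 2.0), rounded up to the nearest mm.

Total weld length L = 590 mm.
Required throat t_e = P × Ω / (0.6 F_EXX × L) = 418 × 2.0 / (0.6 × 480 × 590 × 10⁻³) = 4.92 mm.
Required leg w = t_e / 0.707 = 6.959 mm → use 7 mm.

w = 7 mm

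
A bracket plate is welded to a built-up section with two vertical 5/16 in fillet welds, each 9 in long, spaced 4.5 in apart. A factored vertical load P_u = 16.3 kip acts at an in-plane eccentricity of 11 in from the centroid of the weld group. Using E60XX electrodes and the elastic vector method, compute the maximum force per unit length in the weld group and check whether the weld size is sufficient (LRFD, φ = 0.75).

f_max ≈ 4.72 kip/in; adequate

E60XX → F_EXX = 60 ksi.
Total weld length L_w = 18 in. Treat welds as unit-width lines.
Polar moment about centroid: J = 2[d³/12 + d(b/2)²] = 2[9³/12 + 9×2.25²] = 212.6 in³.
Direct shear f_v = P/L_w = 16.3 / 18 = 0.9056 kip/in (vertical).
Torsion M = P·e = 16.3 × 11 = 179.3 kip·in.
Critical point at (x, y) = (2.25, 4.5) from centroid. f_tx = M·y/J = 3.795 kip/in; f_ty = M·x/J = 1.897 kip/in.
Resultant f_max = √[f_tx² + (f_v + f_ty)²] = √[3.795² + (0.9056 + 1.897)²] = 4.718 kip/in.
Capacity per unit length: φr_n = 0.75 × 0.6 × 60 × (0.707 × 0.3125) = 5.965 kip/in.
4.718 ≤ 5.965 → adequate.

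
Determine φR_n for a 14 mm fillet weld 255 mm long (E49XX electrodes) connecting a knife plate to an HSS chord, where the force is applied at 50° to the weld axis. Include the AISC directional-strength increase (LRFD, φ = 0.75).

E49XX → F_EXX = 490 MPa.
t_e = 0.707 × 14 = 9.898 mm; A_we = 9.898 × 255 = 2524 mm².
Directional factor: 1.0 + 0.5 sin^1.5(50°) = 1.335.
F_nw = 0.6 × 490 × 1.335 = 392.6 MPa.
φR_n = 0.75 × 392.6 × 2524 × 10⁻³ = 743.1 kN.

φR_n ≈ 743 kN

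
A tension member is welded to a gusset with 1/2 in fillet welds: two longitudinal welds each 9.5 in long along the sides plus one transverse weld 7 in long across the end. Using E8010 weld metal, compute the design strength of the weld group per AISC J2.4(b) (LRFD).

E80XX → F_EXX = 80 ksi.
t_e = 0.707 × 0.5 = 0.3535 in.
R_nwl = 0.6 × 80 × 0.3535 × 19 = 322.4 kip (longitudinal, 2 welds).
R_nwt = 0.6 × 80 × 0.3535 × 7 = 118.8 kip (transverse, base value).
(i) R_nwl + R_nwt = 441.2 kip; (ii) 0.85 R_nwl + 1.5 R_nwt = 452.2 kip.
R_n = max = 452.2 kip [governs: (ii)]; φR_n = 339.1 kip.

φR_n ≈ 339 kip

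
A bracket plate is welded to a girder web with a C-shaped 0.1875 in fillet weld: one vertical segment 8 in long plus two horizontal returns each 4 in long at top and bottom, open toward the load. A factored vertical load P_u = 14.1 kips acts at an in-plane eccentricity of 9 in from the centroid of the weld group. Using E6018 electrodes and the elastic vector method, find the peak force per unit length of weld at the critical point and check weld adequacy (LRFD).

f_max ≈ 3.81 kip/in; NOT adequate

E60XX → F_EXX = 60 ksi.
Total weld length L_w = 16 in. Treat welds as unit-width lines.
Centroid: x̄ = 2×4×2 / 16 = 1 in from the vertical weld.
Polar moment about centroid: J = I_x + I_y = [8³/12 + 2×4×4²] + [8×1² + 2(4³/12 + 4×1²)] = 197.3 in³.
Direct shear f_v = P/L_w = 14.1 / 16 = 0.8812 kip/in (vertical).
Torsion M = P·e = 14.1 × 9 = 126.9 kip·in.
Critical point at (x, y) = (3, 4) from centroid. f_tx = M·y/J = 2.572 kip/in; f_ty = M·x/J = 1.929 kip/in.
Resultant f_max = √[f_tx² + (f_v + f_ty)²] = √[2.572² + (0.8812 + 1.929)²] = 3.81 kip/in.
Capacity per unit length: φr_n = 0.75 × 0.6 × 60 × (0.707 × 0.1875) = 3.579 kip/in.
3.81 > 3.579 → NOT adequate.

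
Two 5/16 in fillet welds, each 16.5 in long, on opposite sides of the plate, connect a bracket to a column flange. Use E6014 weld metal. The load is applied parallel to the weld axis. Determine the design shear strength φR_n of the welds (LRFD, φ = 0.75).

E60XX → F_EXX = 60 ksi.
Effective throat t_e = 0.707 × 0.3125 = 0.2209 in.
Total length L = 33 in; A_we = 0.2209 × 33 = 7.291 in².
F_nw = 0.6 F_EXX = 0.6 × 60 = 36 ksi.
φR_n = 0.75 × 36 × 7.291 = 196.9 kips.

φR_n ≈ 197 kips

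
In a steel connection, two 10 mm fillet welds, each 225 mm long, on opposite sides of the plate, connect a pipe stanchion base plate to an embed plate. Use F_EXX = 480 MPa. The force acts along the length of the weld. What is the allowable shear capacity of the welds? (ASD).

Effective throat t_e = 0.707 × 10 = 7.07 mm.
Total length L = 450 mm; A_we = 7.07 × 450 = 3181 mm².
F_nw = 0.6 F_EXX = 0.6 × 480 = 288 MPa.
R_n = 288 × 3181 × 10⁻³ = 916.3 kN; R_n/Ω = 916.3/2.0 = 458.1 kN.

R_n/Ω ≈ 458 kN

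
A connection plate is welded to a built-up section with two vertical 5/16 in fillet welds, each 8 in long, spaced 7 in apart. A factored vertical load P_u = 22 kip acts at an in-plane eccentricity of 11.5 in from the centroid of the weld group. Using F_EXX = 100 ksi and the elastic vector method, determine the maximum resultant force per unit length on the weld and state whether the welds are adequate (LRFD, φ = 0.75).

Total weld length L_w = 16 in. Treat welds as unit-width lines.
Polar moment about centroid: J = 2[d³/12 + d(b/2)²] = 2[8³/12 + 8×3.5²] = 281.3 in³.
Direct shear f_v = P/L_w = 22 / 16 = 1.375 kip/in (vertical).
Torsion M = P·e = 22 × 11.5 = 253 kip·in.
Critical point at (x, y) = (3.5, 4) from centroid. f_tx = M·y/J = 3.597 kip/in; f_ty = M·x/J = 3.148 kip/in.
Resultant f_max = √[f_tx² + (f_v + f_ty)²] = √[3.597² + (1.375 + 3.148)²] = 5.779 kip/in.
Capacity per unit length: φr_n = 0.75 × 0.6 × 100 × (0.707 × 0.3125) = 9.942 kip/in.
5.779 ≤ 9.942 → adequate.

f_max ≈ 5.78 kip/in; adequate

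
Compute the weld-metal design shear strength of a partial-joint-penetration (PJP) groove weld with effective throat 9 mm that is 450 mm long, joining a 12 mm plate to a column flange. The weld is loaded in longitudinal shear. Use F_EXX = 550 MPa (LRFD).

Effective throat (given) t_e = 9 mm.
A_we = 9 × 450 = 4050 mm².
F_nw = 0.6 F_EXX = 330 MPa.
φR_n = 0.75 × 330 × 4050 × 10⁻³ = 1002 kN.

φR_n ≈ 1000 kN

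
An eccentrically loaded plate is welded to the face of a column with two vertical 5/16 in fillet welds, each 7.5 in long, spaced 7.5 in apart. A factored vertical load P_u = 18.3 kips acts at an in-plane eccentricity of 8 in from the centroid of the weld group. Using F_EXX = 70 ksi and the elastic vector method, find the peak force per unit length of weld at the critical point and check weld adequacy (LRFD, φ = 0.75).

Total weld length L_w = 15 in. Treat welds as unit-width lines.
Polar moment about centroid: J = 2[d³/12 + d(b/2)²] = 2[7.5³/12 + 7.5×3.75²] = 281.2 in³.
Direct shear f_v = P/L_w = 18.3 / 15 = 1.22 kip/in (vertical).
Torsion M = P·e = 18.3 × 8 = 146.4 kip·in.
Critical point at (x, y) = (3.75, 3.75) from centroid. f_tx = M·y/J = 1.952 kip/in; f_ty = M·x/J = 1.952 kip/in.
Resultant f_max = √[f_tx² + (f_v + f_ty)²] = √[1.952² + (1.22 + 1.952)²] = 3.724 kip/in.
Capacity per unit length: φr_n = 0.75 × 0.6 × 70 × (0.707 × 0.3125) = 6.96 kip/in.
3.724 ≤ 6.96 → adequate.

f_max ≈ 3.72 kip/in; adequate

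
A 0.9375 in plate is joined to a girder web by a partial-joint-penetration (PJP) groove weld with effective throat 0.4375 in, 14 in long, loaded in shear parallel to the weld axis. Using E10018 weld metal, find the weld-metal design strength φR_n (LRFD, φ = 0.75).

φR_n ≈ 276 kip

E100XX → F_EXX = 100 ksi.
Effective throat (given) t_e = 0.4375 in.
A_we = 0.4375 × 14 = 6.125 in².
F_nw = 0.6 F_EXX = 60 ksi.
φR_n = 0.75 × 60 × 6.125 = 275.6 kip.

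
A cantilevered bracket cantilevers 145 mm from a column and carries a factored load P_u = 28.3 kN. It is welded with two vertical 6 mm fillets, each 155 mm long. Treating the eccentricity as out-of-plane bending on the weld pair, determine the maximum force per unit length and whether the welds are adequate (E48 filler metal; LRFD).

f_max ≈ 520 N/mm; adequate

E48XX → F_EXX = 480 MPa.
L_w = 2 × 155 = 310 mm; section modulus (unit throat) S = 2 × L²/6 = 8008 mm².
Direct shear f_v = P/L_w = 28.3×10³/310 = 91.29 N/mm.
Moment M = P × e = 28.3×10³ × 145 = 4103500 N·mm; bending f_b = M/S = 512.4 N/mm.
f_max = √(f_v² + f_b²) = √(91.29² + 512.4²) = 520.5 N/mm.
φr_n = 0.75 × 0.6 × 480 × (0.707 × 6) = 916.3 N/mm → adequate.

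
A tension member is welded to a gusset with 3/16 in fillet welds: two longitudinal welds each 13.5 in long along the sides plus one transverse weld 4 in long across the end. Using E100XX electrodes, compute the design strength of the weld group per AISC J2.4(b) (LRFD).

φR_n ≈ 185 kips

E100XX → F_EXX = 100 ksi.
t_e = 0.707 × 0.1875 = 0.1326 in.
R_nwl = 0.6 × 100 × 0.1326 × 27 = 214.8 kips (longitudinal, 2 welds).
R_nwt = 0.6 × 100 × 0.1326 × 4 = 31.82 kips (transverse, base value).
(i) R_nwl + R_nwt = 246.6 kips; (ii) 0.85 R_nwl + 1.5 R_nwt = 230.3 kips.
R_n = max = 246.6 kips [governs: (i)]; φR_n = 184.9 kips.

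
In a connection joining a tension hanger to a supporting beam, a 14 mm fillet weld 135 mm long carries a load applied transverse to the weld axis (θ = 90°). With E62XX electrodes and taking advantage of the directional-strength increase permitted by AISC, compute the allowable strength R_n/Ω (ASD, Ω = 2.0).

R_n/Ω ≈ 373 kN

E62XX → F_EXX = 620 MPa.
t_e = 0.707 × 14 = 9.898 mm; A_we = 9.898 × 135 = 1336 mm².
Directional factor: 1.0 + 0.5 sin^1.5(90°) = 1.5.
F_nw = 0.6 × 620 × 1.5 = 558 MPa.
R_n/Ω = (558 × 1336) / 2.0 × 10⁻³ = 372.8 kN.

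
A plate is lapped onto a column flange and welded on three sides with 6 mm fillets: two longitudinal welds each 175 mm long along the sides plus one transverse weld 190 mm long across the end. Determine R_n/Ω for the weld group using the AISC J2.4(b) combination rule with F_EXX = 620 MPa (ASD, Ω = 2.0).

R_n/Ω ≈ 460 kN

t_e = 0.707 × 6 = 4.242 mm.
R_nwl = 0.6 × 620 × 4.242 × 350 × 10⁻³ = 552.3 kN (longitudinal, 2 welds).
R_nwt = 0.6 × 620 × 4.242 × 190 × 10⁻³ = 299.8 kN (transverse, base value).
(i) R_nwl + R_nwt = 852.1 kN; (ii) 0.85 R_nwl + 1.5 R_nwt = 919.2 kN.
R_n = max = 919.2 kN [governs: (ii)]; R_n/Ω = 459.6 kN.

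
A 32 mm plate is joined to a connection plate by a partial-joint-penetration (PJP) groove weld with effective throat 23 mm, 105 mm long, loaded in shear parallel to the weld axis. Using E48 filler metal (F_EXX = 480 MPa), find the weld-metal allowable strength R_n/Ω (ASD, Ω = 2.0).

R_n/Ω ≈ 348 kN

Effective throat (given) t_e = 23 mm.
A_we = 23 × 105 = 2415 mm².
F_nw = 0.6 F_EXX = 288 MPa.
R_n/Ω = (288 × 2415) / 2.0 × 10⁻³ = 347.8 kN.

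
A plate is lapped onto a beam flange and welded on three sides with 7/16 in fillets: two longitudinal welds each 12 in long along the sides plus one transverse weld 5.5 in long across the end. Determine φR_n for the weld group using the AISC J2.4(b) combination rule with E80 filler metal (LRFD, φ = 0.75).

E80XX → F_EXX = 80 ksi.
t_e = 0.707 × 0.4375 = 0.3093 in.
R_nwl = 0.6 × 80 × 0.3093 × 24 = 356.3 kip (longitudinal, 2 welds).
R_nwt = 0.6 × 80 × 0.3093 × 5.5 = 81.66 kip (transverse, base value).
(i) R_nwl + R_nwt = 438 kip; (ii) 0.85 R_nwl + 1.5 R_nwt = 425.4 kip.
R_n = max = 438 kip [governs: (i)]; φR_n = 328.5 kip.

φR_n ≈ 328 kip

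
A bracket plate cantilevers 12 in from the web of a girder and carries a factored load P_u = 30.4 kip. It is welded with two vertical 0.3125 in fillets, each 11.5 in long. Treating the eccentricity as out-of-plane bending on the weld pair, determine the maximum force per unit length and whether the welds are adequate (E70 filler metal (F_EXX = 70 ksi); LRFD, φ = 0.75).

f_max ≈ 8.38 kip/in; NOT adequate

L_w = 2 × 11.5 = 23 in; section modulus (unit throat) S = 2 × L²/6 = 44.08 in².
Direct shear f_v = P/L_w = 30.4/23 = 1.322 kip/in.
Moment M = P × e = 30.4 × 12 = 364.8 kip·in; bending f_b = M/S = 8.275 kip/in.
f_max = √(f_v² + f_b²) = √(1.322² + 8.275²) = 8.38 kip/in.
φr_n = 0.75 × 0.6 × 70 × (0.707 × 0.3125) = 6.96 kip/in → NOT adequate.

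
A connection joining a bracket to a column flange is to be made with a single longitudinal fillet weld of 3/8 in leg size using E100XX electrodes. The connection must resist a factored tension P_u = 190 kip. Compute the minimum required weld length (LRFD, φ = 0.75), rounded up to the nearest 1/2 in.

L = 16 in

E100XX → F_EXX = 100 ksi.
Throat t_e = 0.707 × 0.375 = 0.2651 in.
φr_n = 0.75 × 0.6 × 100 × 0.2651 = 11.93 kip/in.
L_req = P_u / φr_n = 190 / 11.93 = 15.93 in total.
Round up → use L = 16 in.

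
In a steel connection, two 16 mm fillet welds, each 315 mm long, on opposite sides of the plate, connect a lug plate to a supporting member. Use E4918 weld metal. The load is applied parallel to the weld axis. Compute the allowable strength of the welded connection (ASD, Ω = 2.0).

E49XX → F_EXX = 490 MPa.
Effective throat t_e = 0.707 × 16 = 11.31 mm.
Total length L = 630 mm; A_we = 11.31 × 630 = 7127 mm².
F_nw = 0.6 F_EXX = 0.6 × 490 = 294 MPa.
R_n = 294 × 7127 × 10⁻³ = 2095 kN; R_n/Ω = 2095/2.0 = 1048 kN.

R_n/Ω ≈ 1050 kN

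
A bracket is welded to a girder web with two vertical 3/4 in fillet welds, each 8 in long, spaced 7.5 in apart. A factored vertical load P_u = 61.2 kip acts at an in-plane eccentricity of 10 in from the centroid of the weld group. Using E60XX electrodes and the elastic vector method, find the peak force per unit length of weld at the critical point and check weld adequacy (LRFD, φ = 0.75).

E60XX → F_EXX = 60 ksi.
Total weld length L_w = 16 in. Treat welds as unit-width lines.
Polar moment about centroid: J = 2[d³/12 + d(b/2)²] = 2[8³/12 + 8×3.75²] = 310.3 in³.
Direct shear f_v = P/L_w = 61.2 / 16 = 3.825 kip/in (vertical).
Torsion M = P·e = 61.2 × 10 = 612 kip·in.
Critical point at (x, y) = (3.75, 4) from centroid. f_tx = M·y/J = 7.888 kip/in; f_ty = M·x/J = 7.395 kip/in.
Resultant f_max = √[f_tx² + (f_v + f_ty)²] = √[7.888² + (3.825 + 7.395)²] = 13.72 kip/in.
Capacity per unit length: φr_n = 0.75 × 0.6 × 60 × (0.707 × 0.75) = 14.32 kip/in.
13.72 ≤ 14.32 → adequate.

f_max ≈ 13.7 kip/in; adequate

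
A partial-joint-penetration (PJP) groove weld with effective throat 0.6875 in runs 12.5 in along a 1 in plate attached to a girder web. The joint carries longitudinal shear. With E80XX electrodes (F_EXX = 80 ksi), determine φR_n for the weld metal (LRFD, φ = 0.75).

φR_n ≈ 309 kips

Effective throat (given) t_e = 0.6875 in.
A_we = 0.6875 × 12.5 = 8.594 in².
F_nw = 0.6 F_EXX = 48 ksi.
φR_n = 0.75 × 48 × 8.594 = 309.4 kips.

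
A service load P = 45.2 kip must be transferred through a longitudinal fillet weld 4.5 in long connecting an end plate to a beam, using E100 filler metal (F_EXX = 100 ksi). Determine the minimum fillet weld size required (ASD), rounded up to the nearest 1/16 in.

Total weld length L = 4.5 in.
Required throat t_e = P × Ω / (0.6 F_EXX × L) = 45.2 × 2.0 / (0.6 × 100 × 4.5) = 0.3348 in.
Required leg w = t_e / 0.707 = 0.4736 in → use 1/2 in.

w = 1/2 in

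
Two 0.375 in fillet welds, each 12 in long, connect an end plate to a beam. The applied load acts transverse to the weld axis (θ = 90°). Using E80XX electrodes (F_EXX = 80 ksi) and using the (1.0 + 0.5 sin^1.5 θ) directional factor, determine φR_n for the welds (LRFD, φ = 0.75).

t_e = 0.707 × 0.375 = 0.2651 in; A_we = 0.2651 × 24 = 6.363 in².
Directional factor: 1.0 + 0.5 sin^1.5(90°) = 1.5.
F_nw = 0.6 × 80 × 1.5 = 72 ksi.
φR_n = 0.75 × 72 × 6.363 = 343.6 kips.

φR_n ≈ 344 kips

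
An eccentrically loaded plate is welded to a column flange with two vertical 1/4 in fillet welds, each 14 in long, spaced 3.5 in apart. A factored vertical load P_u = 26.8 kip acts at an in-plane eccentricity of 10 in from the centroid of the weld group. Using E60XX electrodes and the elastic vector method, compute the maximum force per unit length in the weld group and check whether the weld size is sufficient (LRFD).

E60XX → F_EXX = 60 ksi.
Total weld length L_w = 28 in. Treat welds as unit-width lines.
Polar moment about centroid: J = 2[d³/12 + d(b/2)²] = 2[14³/12 + 14×1.75²] = 543.1 in³.
Direct shear f_v = P/L_w = 26.8 / 28 = 0.9571 kip/in (vertical).
Torsion M = P·e = 26.8 × 10 = 268 kip·in.
Critical point at (x, y) = (1.75, 7) from centroid. f_tx = M·y/J = 3.454 kip/in; f_ty = M·x/J = 0.8636 kip/in.
Resultant f_max = √[f_tx² + (f_v + f_ty)²] = √[3.454² + (0.9571 + 0.8636)²] = 3.905 kip/in.
Capacity per unit length: φr_n = 0.75 × 0.6 × 60 × (0.707 × 0.25) = 4.772 kip/in.
3.905 ≤ 4.772 → adequate.

f_max ≈ 3.9 kip/in; adequate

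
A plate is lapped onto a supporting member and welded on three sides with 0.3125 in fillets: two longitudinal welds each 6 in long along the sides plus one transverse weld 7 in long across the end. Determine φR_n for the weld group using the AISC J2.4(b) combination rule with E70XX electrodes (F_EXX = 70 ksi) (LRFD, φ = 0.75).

t_e = 0.707 × 0.3125 = 0.2209 in.
R_nwl = 0.6 × 70 × 0.2209 × 12 = 111.4 kip (longitudinal, 2 welds).
R_nwt = 0.6 × 70 × 0.2209 × 7 = 64.96 kip (transverse, base value).
(i) R_nwl + R_nwt = 176.3 kip; (ii) 0.85 R_nwl + 1.5 R_nwt = 192.1 kip.
R_n = max = 192.1 kip [governs: (ii)]; φR_n = 144.1 kip.

φR_n ≈ 144 kip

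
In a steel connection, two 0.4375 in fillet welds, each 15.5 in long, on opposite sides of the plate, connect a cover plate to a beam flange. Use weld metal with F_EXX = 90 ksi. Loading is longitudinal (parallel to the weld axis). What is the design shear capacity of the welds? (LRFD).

Effective throat t_e = 0.707 × 0.4375 = 0.3093 in.
Total length L = 31 in; A_we = 0.3093 × 31 = 9.589 in².
F_nw = 0.6 F_EXX = 0.6 × 90 = 54 ksi.
φR_n = 0.75 × 54 × 9.589 = 388.3 kips.

φR_n ≈ 388 kips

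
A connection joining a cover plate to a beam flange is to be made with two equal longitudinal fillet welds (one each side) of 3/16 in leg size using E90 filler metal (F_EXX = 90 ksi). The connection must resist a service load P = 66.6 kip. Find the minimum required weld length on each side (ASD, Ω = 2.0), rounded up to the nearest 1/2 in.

L = 9.5 in on each side

Throat t_e = 0.707 × 0.1875 = 0.1326 in.
r_n/Ω = (0.6 × 90 × 0.1326) / 2.0 = 3.579 kip/in.
L_req = P / (r_n/Ω) = 66.6 / 3.579 = 18.61 in total.
Per side: 18.61 / 2 = 9.304 in.
Round up → use L = 9.5 in on each side.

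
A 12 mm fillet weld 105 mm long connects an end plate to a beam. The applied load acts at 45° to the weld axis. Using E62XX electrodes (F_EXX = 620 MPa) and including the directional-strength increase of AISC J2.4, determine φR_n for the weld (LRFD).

t_e = 0.707 × 12 = 8.484 mm; A_we = 8.484 × 105 = 890.8 mm².
Directional factor: 1.0 + 0.5 sin^1.5(45°) = 1.297.
F_nw = 0.6 × 620 × 1.297 = 482.6 MPa.
φR_n = 0.75 × 482.6 × 890.8 × 10⁻³ = 322.4 kN.

φR_n ≈ 322 kN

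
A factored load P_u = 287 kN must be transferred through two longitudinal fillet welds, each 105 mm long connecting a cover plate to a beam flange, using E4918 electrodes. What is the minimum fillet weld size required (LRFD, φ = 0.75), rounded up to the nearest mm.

E49XX → F_EXX = 490 MPa.
Total weld length L = 210 mm.
Required throat t_e = P_u / (φ × 0.6 F_EXX × L) = 287 / (0.75 × 0.6 × 490 × 210 × 10⁻³) = 6.198 mm.
Required leg w = t_e / 0.707 = 8.767 mm → use 9 mm.

w = 9 mm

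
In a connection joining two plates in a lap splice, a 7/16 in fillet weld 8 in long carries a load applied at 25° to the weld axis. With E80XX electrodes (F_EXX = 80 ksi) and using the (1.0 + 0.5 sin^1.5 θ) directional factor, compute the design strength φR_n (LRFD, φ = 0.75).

φR_n ≈ 101 kips

t_e = 0.707 × 0.4375 = 0.3093 in; A_we = 0.3093 × 8 = 2.474 in².
Directional factor: 1.0 + 0.5 sin^1.5(25°) = 1.137.
F_nw = 0.6 × 80 × 1.137 = 54.59 ksi.
φR_n = 0.75 × 54.59 × 2.474 = 101.3 kips.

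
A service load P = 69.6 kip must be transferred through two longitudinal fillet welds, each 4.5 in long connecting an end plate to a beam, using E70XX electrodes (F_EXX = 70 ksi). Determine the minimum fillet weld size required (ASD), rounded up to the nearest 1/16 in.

Total weld length L = 9 in.
Required throat t_e = P × Ω / (0.6 F_EXX × L) = 69.6 × 2.0 / (0.6 × 70 × 9) = 0.3683 in.
Required leg w = t_e / 0.707 = 0.5209 in → use 9/16 in.

w = 9/16 in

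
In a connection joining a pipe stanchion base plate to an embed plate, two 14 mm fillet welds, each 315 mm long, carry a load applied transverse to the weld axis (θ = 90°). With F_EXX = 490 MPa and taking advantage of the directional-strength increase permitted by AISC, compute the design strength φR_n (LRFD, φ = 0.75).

φR_n ≈ 2060 kN

t_e = 0.707 × 14 = 9.898 mm; A_we = 9.898 × 630 = 6236 mm².
Directional factor: 1.0 + 0.5 sin^1.5(90°) = 1.5.
F_nw = 0.6 × 490 × 1.5 = 441 MPa.
φR_n = 0.75 × 441 × 6236 × 10⁻³ = 2062 kN.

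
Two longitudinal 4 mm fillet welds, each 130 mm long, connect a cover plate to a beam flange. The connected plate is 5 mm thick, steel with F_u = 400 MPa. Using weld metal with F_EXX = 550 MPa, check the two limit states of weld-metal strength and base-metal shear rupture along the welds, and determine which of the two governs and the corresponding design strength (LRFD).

φR_n ≈ 182 kN (weld metal governs)

t_e = 0.707 × 4 = 2.828 mm; L = 260 mm.
Weld metal: φR_n = 0.75 × 0.6 × 550 × 2.828 × 260 × 10⁻³ = 182 kN.
Base metal (shear rupture): φR_n = 0.75 × 0.6 × 400 × 5 × 260 × 10⁻³ = 234 kN.
Governing: weld metal.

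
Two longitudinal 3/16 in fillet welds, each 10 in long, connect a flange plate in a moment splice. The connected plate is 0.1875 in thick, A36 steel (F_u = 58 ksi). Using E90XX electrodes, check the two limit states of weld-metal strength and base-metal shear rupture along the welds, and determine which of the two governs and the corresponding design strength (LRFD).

E90XX → F_EXX = 90 ksi.
t_e = 0.707 × 0.1875 = 0.1326 in; L = 20 in.
Weld metal: φR_n = 0.75 × 0.6 × 90 × 0.1326 × 20 = 107.4 kips.
Base metal (shear rupture): φR_n = 0.75 × 0.6 × 58 × 0.1875 × 20 = 97.88 kips.
Governing: base-metal shear rupture.

φR_n ≈ 97.9 kips (base-metal shear rupture governs)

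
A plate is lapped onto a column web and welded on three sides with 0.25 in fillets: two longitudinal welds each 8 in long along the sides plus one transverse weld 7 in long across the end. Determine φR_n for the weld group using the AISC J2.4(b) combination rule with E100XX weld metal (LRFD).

φR_n ≈ 192 kip

E100XX → F_EXX = 100 ksi.
t_e = 0.707 × 0.25 = 0.1767 in.
R_nwl = 0.6 × 100 × 0.1767 × 16 = 169.7 kip (longitudinal, 2 welds).
R_nwt = 0.6 × 100 × 0.1767 × 7 = 74.23 kip (transverse, base value).
(i) R_nwl + R_nwt = 243.9 kip; (ii) 0.85 R_nwl + 1.5 R_nwt = 255.6 kip.
R_n = max = 255.6 kip [governs: (ii)]; φR_n = 191.7 kip.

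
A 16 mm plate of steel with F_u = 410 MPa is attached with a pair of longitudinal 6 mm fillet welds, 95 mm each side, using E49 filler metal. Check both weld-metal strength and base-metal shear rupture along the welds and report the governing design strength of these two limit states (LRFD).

E49XX → F_EXX = 490 MPa.
t_e = 0.707 × 6 = 4.242 mm; L = 190 mm.
Weld metal: φR_n = 0.75 × 0.6 × 490 × 4.242 × 190 × 10⁻³ = 177.7 kN.
Base metal (shear rupture): φR_n = 0.75 × 0.6 × 410 × 16 × 190 × 10⁻³ = 560.9 kN.
Governing: weld metal.

φR_n ≈ 178 kN (weld metal governs)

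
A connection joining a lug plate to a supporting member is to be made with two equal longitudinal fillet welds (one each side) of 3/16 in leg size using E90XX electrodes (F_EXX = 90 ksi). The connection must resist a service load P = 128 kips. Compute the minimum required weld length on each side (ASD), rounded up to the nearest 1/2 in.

L = 18 in on each side

Throat t_e = 0.707 × 0.1875 = 0.1326 in.
r_n/Ω = (0.6 × 90 × 0.1326) / 2.0 = 3.579 kip/in.
L_req = P / (r_n/Ω) = 128 / 3.579 = 35.76 in total.
Per side: 35.76 / 2 = 17.88 in.
Round up → use L = 18 in on each side.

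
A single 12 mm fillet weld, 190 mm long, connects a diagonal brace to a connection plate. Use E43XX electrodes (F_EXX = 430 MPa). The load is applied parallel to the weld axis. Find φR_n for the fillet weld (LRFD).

φR_n ≈ 312 kN

Effective throat t_e = 0.707 × 12 = 8.484 mm.
Total length L = 190 mm; A_we = 8.484 × 190 = 1612 mm².
F_nw = 0.6 F_EXX = 0.6 × 430 = 258 MPa.
φR_n = 0.75 × 258 × 1612 × 10⁻³ = 311.9 kN.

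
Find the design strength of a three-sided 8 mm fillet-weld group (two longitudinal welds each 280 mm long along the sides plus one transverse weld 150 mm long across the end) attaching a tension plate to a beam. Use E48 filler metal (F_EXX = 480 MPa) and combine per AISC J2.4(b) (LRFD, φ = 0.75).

t_e = 0.707 × 8 = 5.656 mm.
R_nwl = 0.6 × 480 × 5.656 × 560 × 10⁻³ = 912.2 kN (longitudinal, 2 welds).
R_nwt = 0.6 × 480 × 5.656 × 150 × 10⁻³ = 244.3 kN (transverse, base value).
(i) R_nwl + R_nwt = 1157 kN; (ii) 0.85 R_nwl + 1.5 R_nwt = 1142 kN.
R_n = max = 1157 kN [governs: (i)]; φR_n = 867.4 kN.

φR_n ≈ 867 kN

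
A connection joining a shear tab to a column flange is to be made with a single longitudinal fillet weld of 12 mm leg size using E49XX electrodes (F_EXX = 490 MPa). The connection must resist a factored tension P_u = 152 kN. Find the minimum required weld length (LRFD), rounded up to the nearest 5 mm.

Throat t_e = 0.707 × 12 = 8.484 mm.
φr_n = 0.75 × 0.6 × 490 × 8.484 × 10⁻³ = 1.871 kN/mm.
L_req = P_u / φr_n = 152 / 1.871 = 81.25 mm total.
Round up → use L = 85 mm.

L = 85 mm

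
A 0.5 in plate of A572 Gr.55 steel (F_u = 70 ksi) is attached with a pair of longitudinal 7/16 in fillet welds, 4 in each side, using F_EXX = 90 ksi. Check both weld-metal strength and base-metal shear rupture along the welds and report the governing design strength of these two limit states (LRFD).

t_e = 0.707 × 0.4375 = 0.3093 in; L = 8 in.
Weld metal: φR_n = 0.75 × 0.6 × 90 × 0.3093 × 8 = 100.2 kip.
Base metal (shear rupture): φR_n = 0.75 × 0.6 × 70 × 0.5 × 8 = 126 kip.
Governing: weld metal.

φR_n ≈ 100 kip (weld metal governs)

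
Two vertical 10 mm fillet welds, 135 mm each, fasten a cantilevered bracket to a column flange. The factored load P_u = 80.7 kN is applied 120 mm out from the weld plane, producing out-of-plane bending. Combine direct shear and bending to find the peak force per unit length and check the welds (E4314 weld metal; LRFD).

f_max ≈ 1620 N/mm; NOT adequate

E43XX → F_EXX = 430 MPa.
L_w = 2 × 135 = 270 mm; section modulus (unit throat) S = 2 × L²/6 = 6075 mm².
Direct shear f_v = P/L_w = 80.7×10³/270 = 298.9 N/mm.
Moment M = P × e = 80.7×10³ × 120 = 9684000 N·mm; bending f_b = M/S = 1594 N/mm.
f_max = √(f_v² + f_b²) = √(298.9² + 1594²) = 1622 N/mm.
φr_n = 0.75 × 0.6 × 430 × (0.707 × 10) = 1368 N/mm → NOT adequate.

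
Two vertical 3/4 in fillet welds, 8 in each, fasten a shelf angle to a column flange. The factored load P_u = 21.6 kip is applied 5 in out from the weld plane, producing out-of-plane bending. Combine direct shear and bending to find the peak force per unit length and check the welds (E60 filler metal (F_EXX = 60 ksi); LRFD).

f_max ≈ 5.24 kip/in; adequate

L_w = 2 × 8 = 16 in; section modulus (unit throat) S = 2 × L²/6 = 21.33 in².
Direct shear f_v = P/L_w = 21.6/16 = 1.35 kip/in.
Moment M = P × e = 21.6 × 5 = 108 kip·in; bending f_b = M/S = 5.062 kip/in.
f_max = √(f_v² + f_b²) = √(1.35² + 5.062²) = 5.239 kip/in.
φr_n = 0.75 × 0.6 × 60 × (0.707 × 0.75) = 14.32 kip/in → adequate.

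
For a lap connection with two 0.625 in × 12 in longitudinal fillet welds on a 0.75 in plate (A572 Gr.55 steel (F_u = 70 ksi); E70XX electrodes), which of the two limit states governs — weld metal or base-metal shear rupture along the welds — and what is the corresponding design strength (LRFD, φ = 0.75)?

φR_n ≈ 334 kips (weld metal governs)

E70XX → F_EXX = 70 ksi.
t_e = 0.707 × 0.625 = 0.4419 in; L = 24 in.
Weld metal: φR_n = 0.75 × 0.6 × 70 × 0.4419 × 24 = 334.1 kips.
Base metal (shear rupture): φR_n = 0.75 × 0.6 × 70 × 0.75 × 24 = 567 kips.
Governing: weld metal.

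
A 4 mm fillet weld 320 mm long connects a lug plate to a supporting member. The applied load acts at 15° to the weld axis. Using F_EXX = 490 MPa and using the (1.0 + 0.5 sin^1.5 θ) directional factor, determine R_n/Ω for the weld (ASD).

R_n/Ω ≈ 142 kN

t_e = 0.707 × 4 = 2.828 mm; A_we = 2.828 × 320 = 905 mm².
Directional factor: 1.0 + 0.5 sin^1.5(15°) = 1.066.
F_nw = 0.6 × 490 × 1.066 = 313.4 MPa.
R_n/Ω = (313.4 × 905) / 2.0 × 10⁻³ = 141.8 kN.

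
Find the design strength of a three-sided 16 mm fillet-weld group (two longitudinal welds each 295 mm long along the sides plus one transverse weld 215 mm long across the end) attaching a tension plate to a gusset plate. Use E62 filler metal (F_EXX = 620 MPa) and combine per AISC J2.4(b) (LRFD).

t_e = 0.707 × 16 = 11.31 mm.
R_nwl = 0.6 × 620 × 11.31 × 590 × 10⁻³ = 2483 kN (longitudinal, 2 welds).
R_nwt = 0.6 × 620 × 11.31 × 215 × 10⁻³ = 904.7 kN (transverse, base value).
(i) R_nwl + R_nwt = 3387 kN; (ii) 0.85 R_nwl + 1.5 R_nwt = 3467 kN.
R_n = max = 3467 kN [governs: (ii)]; φR_n = 2601 kN.

φR_n ≈ 2600 kN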